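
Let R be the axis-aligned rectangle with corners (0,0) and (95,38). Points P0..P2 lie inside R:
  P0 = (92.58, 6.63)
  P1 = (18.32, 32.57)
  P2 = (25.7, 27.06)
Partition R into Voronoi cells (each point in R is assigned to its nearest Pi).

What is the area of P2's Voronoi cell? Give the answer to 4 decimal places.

Area of P2's cell: 1742.7485

1. box [0,95]×[0,38]: [(0, 0) (95, 0) (95, 38) (0, 38)]
2. ⊥bis P2·P0 via (59.14,16.845): [(0, 0) (53.9943, 0) (65.6023, 38) (0, 38)]  |A|=2272.3351
3. ⊥bis P2·P1 via (22.01,29.815): [(0, 0.3352) (0, 0) (53.9943, 0) (65.6023, 38) (28.121, 38)]  |A|=1742.7485
4. canonical 5-gon: [(0, 0.3352) (0, 0) (53.9943, 0) (65.6023, 38) (28.121, 38)]
5. shoelace: 1742.7485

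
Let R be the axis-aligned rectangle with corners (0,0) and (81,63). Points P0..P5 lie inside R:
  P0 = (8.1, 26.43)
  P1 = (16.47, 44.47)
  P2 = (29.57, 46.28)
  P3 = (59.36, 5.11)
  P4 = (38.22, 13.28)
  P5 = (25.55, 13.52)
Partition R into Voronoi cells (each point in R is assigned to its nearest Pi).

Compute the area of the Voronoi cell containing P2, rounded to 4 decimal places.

1. box [0,81]×[0,63]: [(0, 0) (81, 0) (81, 63) (0, 63)]
2. ⊥bis P2·P0 via (18.835,36.355): [(0, 56.7272) (52.4469, 0) (81, 0) (81, 63) (0, 63)]  |A|=3615.419
3. ⊥bis P2·P1 via (23.02,45.375): [(25.2206, 29.4483) (52.4469, 0) (81, 0) (81, 63) (20.5848, 63)]  |A|=3190.9895
4. ⊥bis P2·P3 via (44.465,25.695): [(25.2206, 29.4483) (35.0136, 18.8561) (81, 52.1312) (81, 63) (20.5848, 63)]  |A|=1723.1256
5. ⊥bis P2·P4 via (33.895,29.78): [(25.2206, 29.4483) (26.6658, 27.8851) (59.3212, 36.4448) (81, 52.1312) (81, 63) (20.5848, 63)]  |A|=1539.9757
6. ⊥bis P2·P5 via (27.56,29.9): [(25.1167, 30.1998) (32.1868, 29.3322) (59.3212, 36.4448) (81, 52.1312) (81, 63) (20.5848, 63)]  |A|=1532.0031
7. canonical 6-gon: [(25.1167, 30.1998) (32.1868, 29.3322) (59.3212, 36.4448) (81, 52.1312) (81, 63) (20.5848, 63)]
8. shoelace: 1532.0031

Area of P2's cell: 1532.0031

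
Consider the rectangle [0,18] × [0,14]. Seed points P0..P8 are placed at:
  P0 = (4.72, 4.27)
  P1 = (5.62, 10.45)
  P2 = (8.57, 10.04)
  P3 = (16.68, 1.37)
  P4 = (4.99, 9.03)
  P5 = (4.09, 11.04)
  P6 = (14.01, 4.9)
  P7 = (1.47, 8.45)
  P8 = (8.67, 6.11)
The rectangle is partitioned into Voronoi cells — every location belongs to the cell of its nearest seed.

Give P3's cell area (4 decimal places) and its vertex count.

Area of P3's cell: 17.4862 (3 vertices)

1. box [0,18]×[0,14]: [(0, 0) (18, 0) (18, 14) (0, 14)]
2. ⊥bis P3·P0 via (10.7,2.82): [(10.0162, 0) (18, 0) (18, 14) (13.4109, 14)]  |A|=88.0104
3. ⊥bis P3·P1 via (11.15,5.91): [(11.5747, 6.4273) (10.0162, 0) (18, 0) (18, 14) (17.7917, 14)]  |A|=71.423
4. ⊥bis P3·P2 via (12.625,5.705): [(11.0401, 4.2224) (10.0162, 0) (18, 0) (18, 10.7328)]  |A|=54.2054
5. ⊥bis P3·P4 via (10.835,5.2): [(11.0401, 4.2224) (10.0162, 0) (18, 0) (18, 10.7328)]  |A|=54.2054
6. ⊥bis P3·P5 via (10.385,6.205): [(11.0401, 4.2224) (10.0162, 0) (18, 0) (18, 10.7328)]  |A|=54.2054
7. ⊥bis P3·P6 via (15.345,3.135): [(11.2002, 0) (18, 0) (18, 5.1432)]  |A|=17.4862
8. ⊥bis P3·P7 via (9.075,4.91): [(11.2002, 0) (18, 0) (18, 5.1432)]  |A|=17.4862
9. ⊥bis P3·P8 via (12.675,3.74): [(11.2002, 0) (18, 0) (18, 5.1432)]  |A|=17.4862
10. canonical 3-gon: [(11.2002, 0) (18, 0) (18, 5.1432)]
11. shoelace: 17.4862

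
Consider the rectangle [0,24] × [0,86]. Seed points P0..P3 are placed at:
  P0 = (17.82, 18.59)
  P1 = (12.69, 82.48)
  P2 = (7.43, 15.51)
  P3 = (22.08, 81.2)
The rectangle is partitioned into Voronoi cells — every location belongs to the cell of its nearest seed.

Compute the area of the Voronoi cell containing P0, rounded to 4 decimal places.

1. box [0,24]×[0,86]: [(0, 0) (24, 0) (24, 86) (0, 86)]
2. ⊥bis P0·P1 via (15.255,50.535): [(0, 49.3101) (0, 0) (24, 0) (24, 51.2372)]  |A|=1206.5674
3. ⊥bis P0·P2 via (12.625,17.05): [(2.9907, 49.5502) (17.6793, 0) (24, 0) (24, 51.2372)]  |A|=694.826
4. ⊥bis P0·P3 via (19.95,49.895): [(13.094, 50.3615) (2.9907, 49.5502) (17.6793, 0) (24, 0) (24, 49.6194)]  |A|=686.0045
5. canonical 5-gon: [(13.094, 50.3615) (2.9907, 49.5502) (17.6793, 0) (24, 0) (24, 49.6194)]
6. shoelace: 686.0045

Area of P0's cell: 686.0045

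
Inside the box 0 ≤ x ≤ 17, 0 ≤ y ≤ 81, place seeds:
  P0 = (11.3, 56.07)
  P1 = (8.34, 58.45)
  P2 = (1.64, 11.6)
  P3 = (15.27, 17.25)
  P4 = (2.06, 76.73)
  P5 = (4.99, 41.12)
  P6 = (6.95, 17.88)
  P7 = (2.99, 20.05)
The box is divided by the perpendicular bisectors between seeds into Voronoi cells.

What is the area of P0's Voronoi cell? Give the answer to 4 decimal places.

1. box [0,17]×[0,81]: [(0, 0) (17, 0) (17, 81) (0, 81)]
2. ⊥bis P0·P1 via (9.82,57.26): [(0, 45.0469) (0, 0) (17, 0) (17, 66.1897)]  |A|=945.5114
3. ⊥bis P0·P2 via (6.47,33.835): [(0, 45.0469) (0, 35.2404) (17, 31.5476) (17, 66.1897)]  |A|=377.8129
4. ⊥bis P0·P3 via (13.285,36.66): [(0, 45.0469) (0, 35.3014) (17, 37.0399) (17, 66.1897)]  |A|=330.6103
5. ⊥bis P0·P4 via (6.68,66.4): [(0, 45.0469) (0, 35.3014) (17, 37.0399) (17, 66.1897)]  |A|=330.6103
6. ⊥bis P0·P5 via (8.145,48.595): [(4.1938, 50.2627) (17, 44.8575) (17, 66.1897)]  |A|=136.5923
7. ⊥bis P0·P6 via (9.125,36.975): [(4.1938, 50.2627) (17, 44.8575) (17, 66.1897)]  |A|=136.5923
8. ⊥bis P0·P7 via (7.145,38.06): [(4.1938, 50.2627) (17, 44.8575) (17, 66.1897)]  |A|=136.5923
9. canonical 3-gon: [(4.1938, 50.2627) (17, 44.8575) (17, 66.1897)]
10. shoelace: 136.5923

Area of P0's cell: 136.5923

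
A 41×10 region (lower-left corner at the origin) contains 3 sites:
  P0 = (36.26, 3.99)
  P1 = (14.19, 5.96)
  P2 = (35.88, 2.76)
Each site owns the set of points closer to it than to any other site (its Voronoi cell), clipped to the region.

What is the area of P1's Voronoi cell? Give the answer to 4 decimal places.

1. box [0,41]×[0,10]: [(0, 0) (41, 0) (41, 10) (0, 10)]
2. ⊥bis P1·P0 via (25.225,4.975): [(0, 0) (24.7809, 0) (25.6735, 10) (0, 10)]  |A|=252.2723
3. ⊥bis P1·P2 via (25.035,4.36): [(0, 0) (24.3918, 0) (25.3771, 6.6785) (25.6735, 10) (0, 10)]  |A|=250.9728
4. canonical 5-gon: [(0, 0) (24.3918, 0) (25.3771, 6.6785) (25.6735, 10) (0, 10)]
5. shoelace: 250.9728

Area of P1's cell: 250.9728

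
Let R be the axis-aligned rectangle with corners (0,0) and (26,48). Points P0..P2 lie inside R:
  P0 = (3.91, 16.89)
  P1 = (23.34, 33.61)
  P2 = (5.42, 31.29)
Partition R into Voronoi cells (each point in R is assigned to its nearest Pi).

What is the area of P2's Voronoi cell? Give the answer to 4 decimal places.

1. box [0,26]×[0,48]: [(0, 0) (26, 0) (26, 48) (0, 48)]
2. ⊥bis P2·P0 via (4.665,24.09): [(0, 24.5792) (26, 21.8528) (26, 48) (0, 48)]  |A|=644.3845
3. ⊥bis P2·P1 via (14.38,32.45): [(0, 24.5792) (15.6109, 22.9422) (12.3668, 48) (0, 48)]  |A|=337.7531
4. canonical 4-gon: [(0, 24.5792) (15.6109, 22.9422) (12.3668, 48) (0, 48)]
5. shoelace: 337.7531

Area of P2's cell: 337.7531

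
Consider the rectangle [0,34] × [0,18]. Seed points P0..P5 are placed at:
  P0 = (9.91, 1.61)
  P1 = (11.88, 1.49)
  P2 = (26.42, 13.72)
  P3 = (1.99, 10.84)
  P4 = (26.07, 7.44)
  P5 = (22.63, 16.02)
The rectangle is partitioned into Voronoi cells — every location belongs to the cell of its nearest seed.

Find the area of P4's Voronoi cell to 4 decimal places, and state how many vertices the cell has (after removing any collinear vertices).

1. box [0,34]×[0,18]: [(0, 0) (34, 0) (34, 18) (0, 18)]
2. ⊥bis P4·P0 via (17.99,4.525): [(19.6225, 0) (34, 0) (34, 18) (13.1287, 18)]  |A|=317.2398
3. ⊥bis P4·P1 via (18.975,4.465): [(20.8472, 0) (34, 0) (34, 18) (13.2996, 18)]  |A|=304.6782
4. ⊥bis P4·P2 via (26.245,10.58): [(16.1756, 11.1412) (20.8472, 0) (34, 0) (34, 10.1478)]  |A|=163.708
5. ⊥bis P4·P3 via (14.03,9.14): [(16.1756, 11.1412) (20.8472, 0) (34, 0) (34, 10.1478)]  |A|=163.708
6. ⊥bis P4·P5 via (24.35,11.73): [(22.063, 10.8131) (17.1407, 8.8396) (20.8472, 0) (34, 0) (34, 10.1478)]  |A|=157.091
7. canonical 5-gon: [(22.063, 10.8131) (17.1407, 8.8396) (20.8472, 0) (34, 0) (34, 10.1478)]
8. shoelace: 157.091

Area of P4's cell: 157.0910 (5 vertices)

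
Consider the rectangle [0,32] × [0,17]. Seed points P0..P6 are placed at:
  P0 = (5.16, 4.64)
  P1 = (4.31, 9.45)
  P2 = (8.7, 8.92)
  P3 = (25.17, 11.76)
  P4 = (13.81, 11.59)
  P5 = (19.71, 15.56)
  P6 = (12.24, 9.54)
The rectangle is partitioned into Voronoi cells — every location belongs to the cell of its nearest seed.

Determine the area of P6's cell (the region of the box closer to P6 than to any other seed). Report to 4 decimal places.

Area of P6's cell: 76.3409

1. box [0,32]×[0,17]: [(0, 0) (32, 0) (32, 17) (0, 17)]
2. ⊥bis P6·P0 via (8.7,7.09): [(13.6069, 0) (32, 0) (32, 17) (1.8414, 17)]  |A|=412.6894
3. ⊥bis P6·P1 via (8.275,9.495): [(8.2957, 7.6742) (13.6069, 0) (32, 0) (32, 17) (8.1898, 17)]  |A|=383.0873
4. ⊥bis P6·P2 via (10.47,9.23): [(11.5715, 2.941) (13.6069, 0) (32, 0) (32, 17) (9.1092, 17)]  |A|=361.6008
5. ⊥bis P6·P3 via (18.705,10.65): [(11.5715, 2.941) (13.6069, 0) (20.5335, 0) (17.6147, 17) (9.1092, 17)]  |A|=141.8612
6. ⊥bis P6·P4 via (13.025,10.565): [(9.8042, 13.0317) (11.5715, 2.941) (13.6069, 0) (20.5335, 0) (19.5818, 5.5435)]  |A|=76.3409
7. ⊥bis P6·P5 via (15.975,12.55): [(9.8042, 13.0317) (11.5715, 2.941) (13.6069, 0) (20.5335, 0) (19.5818, 5.5435)]  |A|=76.3409
8. canonical 5-gon: [(9.8042, 13.0317) (11.5715, 2.941) (13.6069, 0) (20.5335, 0) (19.5818, 5.5435)]
9. shoelace: 76.3409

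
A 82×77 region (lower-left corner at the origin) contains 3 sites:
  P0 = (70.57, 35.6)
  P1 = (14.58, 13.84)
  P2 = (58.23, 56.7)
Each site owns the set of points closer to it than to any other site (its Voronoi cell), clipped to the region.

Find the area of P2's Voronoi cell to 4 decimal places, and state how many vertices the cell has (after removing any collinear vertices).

1. box [0,82]×[0,77]: [(0, 0) (82, 0) (82, 77) (0, 77)]
2. ⊥bis P2·P0 via (64.4,46.15): [(0, 8.4867) (82, 56.4431) (82, 77) (0, 77)]  |A|=3651.8797
3. ⊥bis P2·P1 via (36.405,35.27): [(0, 72.346) (39.8308, 31.7811) (82, 56.4431) (82, 77) (0, 77)]  |A|=2380.0962
4. canonical 5-gon: [(0, 72.346) (39.8308, 31.7811) (82, 56.4431) (82, 77) (0, 77)]
5. shoelace: 2380.0962

Area of P2's cell: 2380.0962 (5 vertices)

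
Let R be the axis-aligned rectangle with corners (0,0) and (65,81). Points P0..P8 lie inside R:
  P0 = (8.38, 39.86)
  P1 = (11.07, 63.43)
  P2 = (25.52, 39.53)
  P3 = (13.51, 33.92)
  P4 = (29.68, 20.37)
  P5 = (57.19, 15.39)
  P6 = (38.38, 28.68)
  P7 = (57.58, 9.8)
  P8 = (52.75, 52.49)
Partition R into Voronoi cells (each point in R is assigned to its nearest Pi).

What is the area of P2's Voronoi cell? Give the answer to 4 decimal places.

1. box [0,65]×[0,81]: [(0, 0) (65, 0) (65, 81) (0, 81)]
2. ⊥bis P2·P0 via (16.95,39.695): [(16.1857, 0) (65, 0) (65, 81) (17.7453, 81)]  |A|=3890.7946
3. ⊥bis P2·P1 via (18.295,51.48): [(17.1637, 50.796) (16.1857, 0) (65, 0) (65, 79.718)]  |A|=3146.4902
4. ⊥bis P2·P3 via (19.515,36.725): [(17.1637, 50.796) (16.9966, 42.1164) (36.6696, 0) (65, 0) (65, 79.718)]  |A|=2715.1362
5. ⊥bis P2·P4 via (27.6,29.95): [(17.1637, 50.796) (16.9966, 42.1164) (23.1327, 28.9801) (65, 38.0703) (65, 79.718)]  |A|=1507.6797
6. ⊥bis P2·P5 via (41.355,27.46): [(17.1637, 50.796) (16.9966, 42.1164) (23.1327, 28.9801) (46.3572, 34.0225) (65, 58.4806) (65, 79.718)]  |A|=1317.4268
7. ⊥bis P2·P6 via (31.95,34.105): [(17.1637, 50.796) (16.9966, 42.1164) (23.1327, 28.9801) (28.6338, 30.1745) (65, 73.2776) (65, 79.718)]  |A|=867.5003
8. ⊥bis P2·P7 via (41.55,24.665): [(17.1637, 50.796) (16.9966, 42.1164) (23.1327, 28.9801) (28.6338, 30.1745) (65, 73.2776) (65, 79.718)]  |A|=867.5003
9. ⊥bis P2·P8 via (39.135,46.01): [(32.4565, 60.0421) (17.1637, 50.796) (16.9966, 42.1164) (23.1327, 28.9801) (28.6338, 30.1745) (40.1662, 43.8433)]  |A|=448.1013
10. canonical 6-gon: [(32.4565, 60.0421) (17.1637, 50.796) (16.9966, 42.1164) (23.1327, 28.9801) (28.6338, 30.1745) (40.1662, 43.8433)]
11. shoelace: 448.1013

Area of P2's cell: 448.1013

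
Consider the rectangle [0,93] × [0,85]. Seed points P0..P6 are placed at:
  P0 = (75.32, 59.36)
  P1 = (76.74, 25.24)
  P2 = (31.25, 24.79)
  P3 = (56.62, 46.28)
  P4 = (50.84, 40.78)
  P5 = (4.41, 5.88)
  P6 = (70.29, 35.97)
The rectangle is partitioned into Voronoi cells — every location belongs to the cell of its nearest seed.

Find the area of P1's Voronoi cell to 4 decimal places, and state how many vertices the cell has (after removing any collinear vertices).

Area of P1's cell: 1188.3376 (5 vertices)

1. box [0,93]×[0,85]: [(0, 0) (93, 0) (93, 85) (0, 85)]
2. ⊥bis P1·P0 via (76.03,42.3): [(0, 39.1358) (0, 0) (93, 0) (93, 43.0063)]  |A|=3819.6054
3. ⊥bis P1·P2 via (53.995,25.015): [(53.8332, 41.3762) (54.2425, 0) (93, 0) (93, 43.0063)]  |A|=1644.03
4. ⊥bis P1·P3 via (66.68,35.76): [(73.4048, 42.1907) (54.0086, 23.6426) (54.2425, 0) (93, 0) (93, 43.0063)]  |A|=1470.421
5. ⊥bis P1·P4 via (63.79,33.01): [(73.4048, 42.1907) (63.7708, 32.978) (54.0761, 16.8201) (54.2425, 0) (93, 0) (93, 43.0063)]  |A|=1436.8044
6. ⊥bis P1·P5 via (40.575,15.56): [(73.4048, 42.1907) (63.7708, 32.978) (54.0761, 16.8201) (54.2425, 0) (93, 0) (93, 43.0063)]  |A|=1436.8044
7. ⊥bis P1·P6 via (73.515,30.605): [(56.0467, 20.1045) (54.0761, 16.8201) (54.2425, 0) (93, 0) (93, 42.3178)]  |A|=1188.3376
8. canonical 5-gon: [(56.0467, 20.1045) (54.0761, 16.8201) (54.2425, 0) (93, 0) (93, 42.3178)]
9. shoelace: 1188.3376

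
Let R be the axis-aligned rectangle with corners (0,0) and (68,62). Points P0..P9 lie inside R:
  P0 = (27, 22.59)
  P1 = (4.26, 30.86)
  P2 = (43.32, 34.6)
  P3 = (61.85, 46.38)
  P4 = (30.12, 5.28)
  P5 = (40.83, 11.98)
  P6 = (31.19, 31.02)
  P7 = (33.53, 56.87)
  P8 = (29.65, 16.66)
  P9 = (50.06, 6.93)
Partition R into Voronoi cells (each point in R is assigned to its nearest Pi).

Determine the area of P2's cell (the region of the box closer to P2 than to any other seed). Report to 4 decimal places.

1. box [0,68]×[0,62]: [(0, 0) (68, 0) (68, 62) (0, 62)]
2. ⊥bis P2·P0 via (35.16,28.595): [(56.2033, 0) (68, 0) (68, 62) (10.577, 62)]  |A|=2145.8111
3. ⊥bis P2·P1 via (23.79,32.73): [(22.5445, 45.7378) (56.2033, 0) (68, 0) (68, 62) (20.9874, 62)]  |A|=2061.1633
4. ⊥bis P2·P3 via (52.585,40.49): [(22.5445, 45.7378) (56.2033, 0) (68, 0) (68, 16.2421) (38.9105, 62) (20.9874, 62)]  |A|=1395.6273
5. ⊥bis P2·P4 via (36.72,19.94): [(22.5445, 45.7378) (43.9121, 16.7021) (68, 5.8576) (68, 16.2421) (38.9105, 62) (20.9874, 62)]  |A|=1226.5634
6. ⊥bis P2·P5 via (42.075,23.29): [(22.5445, 45.7378) (38.7986, 23.6507) (65.1331, 20.7518) (38.9105, 62) (20.9874, 62)]  |A|=963.7559
7. ⊥bis P2·P6 via (37.255,32.81): [(39.9972, 23.5187) (65.1331, 20.7518) (38.9105, 62) (28.64, 62)]  |A|=679.7397
8. ⊥bis P2·P7 via (38.425,45.735): [(34.0128, 43.7954) (39.9972, 23.5187) (65.1331, 20.7518) (46.886, 49.4545)]  |A|=482.9363
9. ⊥bis P2·P8 via (36.485,25.63): [(34.0128, 43.7954) (39.9972, 23.5187) (65.1331, 20.7518) (46.886, 49.4545)]  |A|=482.9363
10. ⊥bis P2·P9 via (46.69,20.765): [(34.0128, 43.7954) (39.9972, 23.5187) (52.3931, 22.1542) (62.6528, 24.6533) (46.886, 49.4545)]  |A|=459.8228
11. canonical 5-gon: [(34.0128, 43.7954) (39.9972, 23.5187) (52.3931, 22.1542) (62.6528, 24.6533) (46.886, 49.4545)]
12. shoelace: 459.8228

Area of P2's cell: 459.8228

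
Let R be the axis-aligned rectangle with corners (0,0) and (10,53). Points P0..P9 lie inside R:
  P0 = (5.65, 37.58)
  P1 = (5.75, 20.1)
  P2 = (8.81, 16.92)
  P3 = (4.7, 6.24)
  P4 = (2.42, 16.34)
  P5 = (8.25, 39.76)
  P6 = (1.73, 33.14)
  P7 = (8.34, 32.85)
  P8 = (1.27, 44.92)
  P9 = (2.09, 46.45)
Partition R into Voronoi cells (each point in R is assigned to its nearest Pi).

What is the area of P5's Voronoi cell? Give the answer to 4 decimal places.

Area of P5's cell: 35.9405

1. box [0,10]×[0,53]: [(0, 0) (10, 0) (10, 53) (0, 53)]
2. ⊥bis P5·P0 via (6.95,38.67): [(0, 46.959) (10, 35.0324) (10, 53) (0, 53)]  |A|=120.0431
3. ⊥bis P5·P1 via (7,29.93): [(0, 46.959) (10, 35.0324) (10, 53) (0, 53)]  |A|=120.0431
4. ⊥bis P5·P2 via (8.53,28.34): [(0, 46.959) (10, 35.0324) (10, 53) (0, 53)]  |A|=120.0431
5. ⊥bis P5·P3 via (6.475,23): [(0, 46.959) (10, 35.0324) (10, 53) (0, 53)]  |A|=120.0431
6. ⊥bis P5·P4 via (5.335,28.05): [(0, 46.959) (10, 35.0324) (10, 53) (0, 53)]  |A|=120.0431
7. ⊥bis P5·P6 via (4.99,36.45): [(0, 46.959) (10, 35.0324) (10, 53) (0, 53)]  |A|=120.0431
8. ⊥bis P5·P7 via (8.295,36.305): [(0, 46.959) (8.9261, 36.3132) (10, 36.3272) (10, 53) (0, 53)]  |A|=119.3478
9. ⊥bis P5·P8 via (4.76,42.34): [(4.3443, 41.7777) (8.9261, 36.3132) (10, 36.3272) (10, 49.4282)]  |A|=40.0139
10. ⊥bis P5·P9 via (5.17,43.105): [(5.6571, 43.5535) (4.3443, 41.7777) (8.9261, 36.3132) (10, 36.3272) (10, 47.5524)]  |A|=35.9405
11. canonical 5-gon: [(5.6571, 43.5535) (4.3443, 41.7777) (8.9261, 36.3132) (10, 36.3272) (10, 47.5524)]
12. shoelace: 35.9405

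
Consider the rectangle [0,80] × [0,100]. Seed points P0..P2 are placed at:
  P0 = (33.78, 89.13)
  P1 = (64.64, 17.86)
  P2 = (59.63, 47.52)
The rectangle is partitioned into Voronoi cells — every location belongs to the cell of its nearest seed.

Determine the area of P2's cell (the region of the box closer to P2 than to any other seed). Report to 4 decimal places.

1. box [0,80]×[0,100]: [(0, 0) (80, 0) (80, 100) (0, 100)]
2. ⊥bis P2·P0 via (46.705,68.325): [(0, 39.3098) (0, 0) (80, 0) (80, 89.0093)]  |A|=5132.7642
3. ⊥bis P2·P1 via (62.135,32.69): [(0, 39.3098) (0, 22.1945) (80, 35.7077) (80, 89.0093)]  |A|=2816.6778
4. canonical 4-gon: [(0, 39.3098) (0, 22.1945) (80, 35.7077) (80, 89.0093)]
5. shoelace: 2816.6778

Area of P2's cell: 2816.6778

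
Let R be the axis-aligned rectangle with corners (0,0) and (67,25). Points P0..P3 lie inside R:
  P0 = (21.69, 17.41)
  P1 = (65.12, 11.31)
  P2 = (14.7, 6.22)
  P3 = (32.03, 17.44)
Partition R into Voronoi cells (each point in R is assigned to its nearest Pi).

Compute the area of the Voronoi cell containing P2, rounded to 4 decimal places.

Area of P2's cell: 410.6913

1. box [0,67]×[0,25]: [(0, 0) (67, 0) (67, 25) (0, 25)]
2. ⊥bis P2·P0 via (18.195,11.815): [(0, 23.1808) (0, 0) (37.1091, 0)]  |A|=430.1094
3. ⊥bis P2·P1 via (39.91,8.765): [(0, 23.1808) (0, 0) (37.1091, 0)]  |A|=430.1094
4. ⊥bis P2·P3 via (23.365,11.83): [(26.892, 6.3823) (0, 23.1808) (0, 0) (31.0241, 0)]  |A|=410.6913
5. canonical 4-gon: [(26.892, 6.3823) (0, 23.1808) (0, 0) (31.0241, 0)]
6. shoelace: 410.6913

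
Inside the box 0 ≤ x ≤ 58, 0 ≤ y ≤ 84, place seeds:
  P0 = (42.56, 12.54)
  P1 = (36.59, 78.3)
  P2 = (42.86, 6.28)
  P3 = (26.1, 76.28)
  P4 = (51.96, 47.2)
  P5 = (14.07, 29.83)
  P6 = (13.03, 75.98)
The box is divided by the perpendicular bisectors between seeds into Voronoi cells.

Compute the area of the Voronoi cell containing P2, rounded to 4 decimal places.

Area of P2's cell: 374.9530

1. box [0,58]×[0,84]: [(0, 0) (58, 0) (58, 84) (0, 84)]
2. ⊥bis P2·P0 via (42.71,9.41): [(0, 7.3632) (0, 0) (58, 0) (58, 10.1427)]  |A|=507.6723
3. ⊥bis P2·P1 via (39.725,42.29): [(0, 7.3632) (0, 0) (58, 0) (58, 10.1427)]  |A|=507.6723
4. ⊥bis P2·P3 via (34.48,41.28): [(0, 7.3632) (0, 0) (58, 0) (58, 10.1427)]  |A|=507.6723
5. ⊥bis P2·P4 via (47.41,26.74): [(0, 7.3632) (0, 0) (58, 0) (58, 10.1427)]  |A|=507.6723
6. ⊥bis P2·P5 via (28.465,18.055): [(20.5237, 8.3468) (13.6961, 0) (58, 0) (58, 10.1427)]  |A|=374.953
7. ⊥bis P2·P6 via (27.945,41.13): [(20.5237, 8.3468) (13.6961, 0) (58, 0) (58, 10.1427)]  |A|=374.953
8. canonical 4-gon: [(20.5237, 8.3468) (13.6961, 0) (58, 0) (58, 10.1427)]
9. shoelace: 374.953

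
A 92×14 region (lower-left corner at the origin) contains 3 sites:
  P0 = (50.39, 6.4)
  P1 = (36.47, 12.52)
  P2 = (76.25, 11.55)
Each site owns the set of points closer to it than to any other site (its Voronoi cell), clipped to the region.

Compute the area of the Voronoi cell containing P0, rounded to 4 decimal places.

1. box [0,92]×[0,14]: [(0, 0) (92, 0) (92, 14) (0, 14)]
2. ⊥bis P0·P1 via (43.43,9.46): [(39.2709, 0) (92, 0) (92, 14) (45.426, 14)]  |A|=695.1217
3. ⊥bis P0·P2 via (63.32,8.975): [(39.2709, 0) (65.1074, 0) (62.3193, 14) (45.426, 14)]  |A|=299.1082
4. canonical 4-gon: [(39.2709, 0) (65.1074, 0) (62.3193, 14) (45.426, 14)]
5. shoelace: 299.1082

Area of P0's cell: 299.1082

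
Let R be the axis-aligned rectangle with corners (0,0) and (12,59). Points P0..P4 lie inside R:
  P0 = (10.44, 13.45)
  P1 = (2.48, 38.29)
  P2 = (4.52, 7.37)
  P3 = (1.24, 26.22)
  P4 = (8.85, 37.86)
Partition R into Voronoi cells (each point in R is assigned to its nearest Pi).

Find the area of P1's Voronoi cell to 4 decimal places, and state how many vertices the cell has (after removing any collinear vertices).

1. box [0,12]×[0,59]: [(0, 0) (12, 0) (12, 59) (0, 59)]
2. ⊥bis P1·P0 via (6.46,25.87): [(0, 23.7999) (12, 27.6453) (12, 59) (0, 59)]  |A|=399.3289
3. ⊥bis P1·P2 via (3.5,22.83): [(0, 23.7999) (12, 27.6453) (12, 59) (0, 59)]  |A|=399.3289
4. ⊥bis P1·P3 via (1.86,32.255): [(0, 32.4461) (12, 31.2133) (12, 59) (0, 59)]  |A|=326.0438
5. ⊥bis P1·P4 via (5.665,38.075): [(0, 32.4461) (5.2486, 31.9069) (7.0775, 59) (0, 59)]  |A|=165.5619
6. canonical 4-gon: [(0, 32.4461) (5.2486, 31.9069) (7.0775, 59) (0, 59)]
7. shoelace: 165.5619

Area of P1's cell: 165.5619 (4 vertices)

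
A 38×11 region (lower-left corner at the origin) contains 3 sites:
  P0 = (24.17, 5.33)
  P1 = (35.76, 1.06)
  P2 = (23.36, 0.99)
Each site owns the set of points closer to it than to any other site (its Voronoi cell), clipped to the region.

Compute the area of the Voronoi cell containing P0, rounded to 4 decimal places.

1. box [0,38]×[0,11]: [(0, 0) (38, 0) (38, 11) (0, 11)]
2. ⊥bis P0·P1 via (29.965,3.195): [(0, 0) (28.7879, 0) (32.8405, 11) (0, 11)]  |A|=338.9563
3. ⊥bis P0·P2 via (23.765,3.16): [(0, 7.5954) (29.554, 2.0796) (32.8405, 11) (0, 11)]  |A|=196.7858
4. canonical 4-gon: [(0, 7.5954) (29.554, 2.0796) (32.8405, 11) (0, 11)]
5. shoelace: 196.7858

Area of P0's cell: 196.7858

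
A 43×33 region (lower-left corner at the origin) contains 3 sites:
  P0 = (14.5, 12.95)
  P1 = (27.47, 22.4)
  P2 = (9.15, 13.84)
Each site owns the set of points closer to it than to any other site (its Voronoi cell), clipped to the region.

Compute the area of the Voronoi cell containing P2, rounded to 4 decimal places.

1. box [0,43]×[0,33]: [(0, 0) (43, 0) (43, 33) (0, 33)]
2. ⊥bis P2·P0 via (11.825,13.395): [(0, 0) (9.5967, 0) (15.0864, 33) (0, 33)]  |A|=407.2706
3. ⊥bis P2·P1 via (18.31,18.12): [(0, 0) (9.5967, 0) (14.1073, 27.1145) (11.3573, 33) (0, 33)]  |A|=396.297
4. canonical 5-gon: [(0, 0) (9.5967, 0) (14.1073, 27.1145) (11.3573, 33) (0, 33)]
5. shoelace: 396.297

Area of P2's cell: 396.2970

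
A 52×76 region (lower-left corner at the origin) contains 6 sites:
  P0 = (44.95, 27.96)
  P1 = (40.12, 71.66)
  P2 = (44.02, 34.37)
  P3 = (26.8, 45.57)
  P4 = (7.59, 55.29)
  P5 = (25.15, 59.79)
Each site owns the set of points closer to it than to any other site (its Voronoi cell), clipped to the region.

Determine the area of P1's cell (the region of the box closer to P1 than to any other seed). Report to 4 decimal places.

1. box [0,52]×[0,76]: [(0, 0) (52, 0) (52, 76) (0, 76)]
2. ⊥bis P1·P0 via (42.535,49.81): [(0, 45.1088) (52, 50.8561) (52, 76) (0, 76)]  |A|=1456.9127
3. ⊥bis P1·P2 via (42.07,53.015): [(0, 48.6151) (52, 54.0535) (52, 76) (0, 76)]  |A|=1282.616
4. ⊥bis P1·P3 via (33.46,58.615): [(0, 75.6977) (44.0277, 53.2197) (52, 54.0535) (52, 76) (0, 76)]  |A|=686.4233
5. ⊥bis P1·P4 via (23.855,63.475): [(23.8254, 63.5339) (44.0277, 53.2197) (52, 54.0535) (52, 76) (17.5521, 76)]  |A|=573.4186
6. ⊥bis P1·P5 via (32.635,65.725): [(41.546, 54.4868) (44.0277, 53.2197) (52, 54.0535) (52, 76) (24.4878, 76)]  |A|=416.7378
7. canonical 5-gon: [(41.546, 54.4868) (44.0277, 53.2197) (52, 54.0535) (52, 76) (24.4878, 76)]
8. shoelace: 416.7378

Area of P1's cell: 416.7378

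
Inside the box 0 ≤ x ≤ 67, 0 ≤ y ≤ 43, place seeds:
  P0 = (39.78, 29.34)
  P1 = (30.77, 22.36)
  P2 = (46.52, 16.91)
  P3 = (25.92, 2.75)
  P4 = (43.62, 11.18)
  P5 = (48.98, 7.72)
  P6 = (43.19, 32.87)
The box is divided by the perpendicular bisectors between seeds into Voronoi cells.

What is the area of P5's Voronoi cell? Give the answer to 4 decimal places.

1. box [0,67]×[0,43]: [(0, 0) (67, 0) (67, 43) (0, 43)]
2. ⊥bis P5·P0 via (44.38,18.53): [(0.8345, 0) (67, 0) (67, 28.1555)]  |A|=931.4624
3. ⊥bis P5·P1 via (39.875,15.04): [(41.7972, 17.4309) (27.7835, 0) (67, 0) (67, 28.1555)]  |A|=696.589
4. ⊥bis P5·P2 via (47.75,12.315): [(34.924, 8.8817) (27.7835, 0) (67, 0) (67, 17.4679)]  |A|=454.3044
5. ⊥bis P5·P3 via (37.45,5.235): [(36.5691, 9.3221) (38.5783, 0) (67, 0) (67, 17.4679)]  |A|=398.2562
6. ⊥bis P5·P4 via (46.3,9.45): [(48.2329, 12.4443) (40.1998, 0) (67, 0) (67, 17.4679)]  |A|=330.6653
7. ⊥bis P5·P6 via (46.085,20.295): [(48.2329, 12.4443) (40.1998, 0) (67, 0) (67, 17.4679)]  |A|=330.6653
8. canonical 4-gon: [(48.2329, 12.4443) (40.1998, 0) (67, 0) (67, 17.4679)]
9. shoelace: 330.6653

Area of P5's cell: 330.6653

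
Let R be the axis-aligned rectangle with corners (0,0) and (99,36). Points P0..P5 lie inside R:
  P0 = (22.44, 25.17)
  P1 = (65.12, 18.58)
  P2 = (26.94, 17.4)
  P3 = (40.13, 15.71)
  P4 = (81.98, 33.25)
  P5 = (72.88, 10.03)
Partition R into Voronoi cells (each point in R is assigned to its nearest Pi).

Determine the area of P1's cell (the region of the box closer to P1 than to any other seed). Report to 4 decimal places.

1. box [0,99]×[0,36]: [(0, 0) (99, 0) (99, 36) (0, 36)]
2. ⊥bis P1·P0 via (43.78,21.875): [(40.4024, 0) (99, 0) (99, 36) (45.961, 36)]  |A|=2009.4595
3. ⊥bis P1·P2 via (46.03,17.99): [(45.5547, 33.3688) (46.586, 0) (99, 0) (99, 36) (45.961, 36)]  |A|=1906.2897
4. ⊥bis P1·P3 via (52.625,17.145): [(54.594, 0) (99, 0) (99, 36) (50.4596, 36)]  |A|=1673.035
5. ⊥bis P1·P4 via (73.55,25.915): [(54.594, 0) (96.0988, 0) (64.775, 36) (50.4596, 36)]  |A|=1004.7632
6. ⊥bis P1·P5 via (69,14.305): [(54.4661, 1.114) (77.1868, 21.7353) (64.775, 36) (50.4596, 36)]  |A|=539.7287
7. canonical 4-gon: [(54.4661, 1.114) (77.1868, 21.7353) (64.775, 36) (50.4596, 36)]
8. shoelace: 539.7287

Area of P1's cell: 539.7287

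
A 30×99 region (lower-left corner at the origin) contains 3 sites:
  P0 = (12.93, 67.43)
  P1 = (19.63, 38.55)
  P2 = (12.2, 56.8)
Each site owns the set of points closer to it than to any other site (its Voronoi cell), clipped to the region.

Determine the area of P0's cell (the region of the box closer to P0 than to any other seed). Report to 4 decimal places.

1. box [0,30]×[0,99]: [(0, 0) (30, 0) (30, 99) (0, 99)]
2. ⊥bis P0·P1 via (16.28,52.99): [(0, 49.2131) (30, 56.173) (30, 99) (0, 99)]  |A|=1389.2086
3. ⊥bis P0·P2 via (12.565,62.115): [(0, 62.9779) (30, 60.9177) (30, 99) (0, 99)]  |A|=1111.5666
4. canonical 4-gon: [(0, 62.9779) (30, 60.9177) (30, 99) (0, 99)]
5. shoelace: 1111.5666

Area of P0's cell: 1111.5666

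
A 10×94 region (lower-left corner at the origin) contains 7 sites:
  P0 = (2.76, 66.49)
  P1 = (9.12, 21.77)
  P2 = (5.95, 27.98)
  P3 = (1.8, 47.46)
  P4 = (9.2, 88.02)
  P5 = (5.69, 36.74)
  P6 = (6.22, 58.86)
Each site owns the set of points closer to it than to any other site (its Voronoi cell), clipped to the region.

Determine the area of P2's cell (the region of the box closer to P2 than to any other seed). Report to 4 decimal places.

1. box [0,10]×[0,94]: [(0, 0) (10, 0) (10, 94) (0, 94)]
2. ⊥bis P2·P0 via (4.355,47.235): [(0, 46.8743) (0, 0) (10, 0) (10, 47.7026)]  |A|=472.8843
3. ⊥bis P2·P1 via (7.535,24.875): [(0, 46.8743) (0, 21.0286) (10, 26.1333) (10, 47.7026)]  |A|=237.0746
4. ⊥bis P2·P3 via (3.875,37.72): [(0, 36.8945) (0, 21.0286) (10, 26.1333) (10, 39.0249)]  |A|=143.787
5. ⊥bis P2·P4 via (7.575,58): [(0, 36.8945) (0, 21.0286) (10, 26.1333) (10, 39.0249)]  |A|=143.787
6. ⊥bis P2·P5 via (5.82,32.36): [(0, 32.1873) (0, 21.0286) (10, 26.1333) (10, 32.4841)]  |A|=87.547
7. ⊥bis P2·P6 via (6.085,43.42): [(0, 32.1873) (0, 21.0286) (10, 26.1333) (10, 32.4841)]  |A|=87.547
8. canonical 4-gon: [(0, 32.1873) (0, 21.0286) (10, 26.1333) (10, 32.4841)]
9. shoelace: 87.547

Area of P2's cell: 87.5470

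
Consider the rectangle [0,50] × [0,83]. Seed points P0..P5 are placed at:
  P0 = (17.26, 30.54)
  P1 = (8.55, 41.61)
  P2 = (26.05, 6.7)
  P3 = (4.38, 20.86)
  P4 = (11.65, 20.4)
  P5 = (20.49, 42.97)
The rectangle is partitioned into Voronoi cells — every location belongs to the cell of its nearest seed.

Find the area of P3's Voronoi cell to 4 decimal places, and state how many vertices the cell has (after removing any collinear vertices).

Area of P3's cell: 241.9079 (6 vertices)

1. box [0,50]×[0,83]: [(0, 0) (50, 0) (50, 83) (0, 83)]
2. ⊥bis P3·P0 via (10.82,25.7): [(0, 40.0969) (0, 0) (30.1349, 0)]  |A|=604.1576
3. ⊥bis P3·P1 via (6.465,31.235): [(6.6949, 31.1888) (0, 32.5342) (0, 0) (30.1349, 0)]  |A|=578.8421
4. ⊥bis P3·P2 via (15.215,13.78): [(17.3374, 17.0281) (6.6949, 31.1888) (0, 32.5342) (0, 0) (6.2106, 0)]  |A|=375.15
5. ⊥bis P3·P4 via (8.015,20.63): [(6.7632, 0.8456) (8.5287, 28.7487) (6.6949, 31.1888) (0, 32.5342) (0, 0) (6.2106, 0)]  |A|=241.9079
6. ⊥bis P3·P5 via (12.435,31.915): [(6.7632, 0.8456) (8.5287, 28.7487) (6.6949, 31.1888) (0, 32.5342) (0, 0) (6.2106, 0)]  |A|=241.9079
7. canonical 6-gon: [(6.7632, 0.8456) (8.5287, 28.7487) (6.6949, 31.1888) (0, 32.5342) (0, 0) (6.2106, 0)]
8. shoelace: 241.9079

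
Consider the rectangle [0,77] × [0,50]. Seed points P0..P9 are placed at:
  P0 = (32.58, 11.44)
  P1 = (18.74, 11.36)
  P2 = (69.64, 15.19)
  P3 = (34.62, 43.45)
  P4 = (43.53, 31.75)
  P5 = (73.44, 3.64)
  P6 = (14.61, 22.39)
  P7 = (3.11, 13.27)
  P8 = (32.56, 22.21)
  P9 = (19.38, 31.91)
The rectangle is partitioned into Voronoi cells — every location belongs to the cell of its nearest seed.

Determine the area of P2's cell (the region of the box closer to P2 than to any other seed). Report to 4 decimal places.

Area of P2's cell: 716.9947

1. box [0,77]×[0,50]: [(0, 0) (77, 0) (77, 50) (0, 50)]
2. ⊥bis P2·P0 via (51.11,13.315): [(52.4573, 0) (77, 0) (77, 50) (47.3979, 50)]  |A|=1353.6187
3. ⊥bis P2·P1 via (44.19,13.275): [(52.4573, 0) (77, 0) (77, 50) (47.3979, 50)]  |A|=1353.6187
4. ⊥bis P2·P3 via (52.13,29.32): [(49.7846, 26.4136) (52.4573, 0) (77, 0) (77, 50) (68.8181, 50)]  |A|=1101.0062
5. ⊥bis P2·P4 via (56.585,23.47): [(50.9771, 14.6281) (52.4573, 0) (77, 0) (77, 50) (73.4114, 50)]  |A|=893.5466
6. ⊥bis P2·P5 via (71.54,9.415): [(50.9771, 14.6281) (52.1501, 3.0357) (77, 11.2114) (77, 50) (73.4114, 50)]  |A|=716.9947
7. ⊥bis P2·P6 via (42.125,18.79): [(50.9771, 14.6281) (52.1501, 3.0357) (77, 11.2114) (77, 50) (73.4114, 50)]  |A|=716.9947
8. ⊥bis P2·P7 via (36.375,14.23): [(50.9771, 14.6281) (52.1501, 3.0357) (77, 11.2114) (77, 50) (73.4114, 50)]  |A|=716.9947
9. ⊥bis P2·P8 via (51.1,18.7): [(50.9771, 14.6281) (52.1501, 3.0357) (77, 11.2114) (77, 50) (73.4114, 50)]  |A|=716.9947
10. ⊥bis P2·P9 via (44.51,23.55): [(50.9771, 14.6281) (52.1501, 3.0357) (77, 11.2114) (77, 50) (73.4114, 50)]  |A|=716.9947
11. canonical 5-gon: [(50.9771, 14.6281) (52.1501, 3.0357) (77, 11.2114) (77, 50) (73.4114, 50)]
12. shoelace: 716.9947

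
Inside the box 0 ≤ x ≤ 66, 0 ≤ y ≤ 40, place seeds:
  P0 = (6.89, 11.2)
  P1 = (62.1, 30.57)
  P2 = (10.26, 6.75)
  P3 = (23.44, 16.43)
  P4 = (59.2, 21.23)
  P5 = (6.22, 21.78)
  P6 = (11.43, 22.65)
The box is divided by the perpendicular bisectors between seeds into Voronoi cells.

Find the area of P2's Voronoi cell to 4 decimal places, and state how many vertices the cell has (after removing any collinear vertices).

1. box [0,66]×[0,40]: [(0, 0) (66, 0) (66, 40) (0, 40)]
2. ⊥bis P2·P0 via (8.575,8.975): [(0, 2.4811) (0, 0) (66, 0) (66, 40) (49.5427, 40)]  |A|=1710.6062
3. ⊥bis P2·P1 via (36.18,18.66): [(32.3553, 26.9839) (0, 2.4811) (0, 0) (44.7541, 0)]  |A|=643.9581
4. ⊥bis P2·P3 via (16.85,11.59): [(15.1266, 13.9365) (0, 2.4811) (0, 0) (25.3622, 0)]  |A|=195.4964
5. ⊥bis P2·P4 via (34.73,13.99): [(15.1266, 13.9365) (0, 2.4811) (0, 0) (25.3622, 0)]  |A|=195.4964
6. ⊥bis P2·P5 via (8.24,14.265): [(15.1266, 13.9365) (0, 2.4811) (0, 0) (25.3622, 0)]  |A|=195.4964
7. ⊥bis P2·P6 via (10.845,14.7): [(15.1266, 13.9365) (0, 2.4811) (0, 0) (25.3622, 0)]  |A|=195.4964
8. canonical 4-gon: [(15.1266, 13.9365) (0, 2.4811) (0, 0) (25.3622, 0)]
9. shoelace: 195.4964

Area of P2's cell: 195.4964 (4 vertices)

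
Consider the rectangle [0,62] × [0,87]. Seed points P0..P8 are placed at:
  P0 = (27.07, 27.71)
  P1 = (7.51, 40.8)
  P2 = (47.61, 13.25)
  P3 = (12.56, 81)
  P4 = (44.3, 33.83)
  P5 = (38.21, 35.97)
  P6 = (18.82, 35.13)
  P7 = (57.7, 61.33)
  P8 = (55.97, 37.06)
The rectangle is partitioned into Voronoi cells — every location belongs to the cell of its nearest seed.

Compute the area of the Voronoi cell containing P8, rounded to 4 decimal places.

1. box [0,62]×[0,87]: [(0, 0) (62, 0) (62, 87) (0, 87)]
2. ⊥bis P8·P0 via (41.52,32.385): [(51.9975, 0) (62, 0) (62, 87) (23.8504, 87)]  |A|=2094.6146
3. ⊥bis P8·P1 via (31.74,38.93): [(33.2158, 58.0525) (51.9975, 0) (62, 0) (62, 87) (35.4499, 87)]  |A|=1926.7267
4. ⊥bis P8·P2 via (51.79,25.155): [(33.2158, 58.0525) (42.8428, 28.2965) (62, 21.5701) (62, 87) (35.4499, 87)]  |A|=1578.5967
5. ⊥bis P8·P3 via (34.265,59.03): [(33.2303, 58.0078) (42.8428, 28.2965) (62, 21.5701) (62, 86.4305)]  |A|=1185.2713
6. ⊥bis P8·P4 via (50.135,35.445): [(41.6012, 66.2777) (53.1115, 24.691) (62, 21.5701) (62, 86.4305)]  |A|=828.3981
7. ⊥bis P8·P5 via (47.09,36.515): [(45.054, 69.6889) (46.3068, 49.2763) (53.1115, 24.691) (62, 21.5701) (62, 86.4305)]  |A|=791.0211
8. ⊥bis P8·P6 via (37.395,36.095): [(45.054, 69.6889) (46.3068, 49.2763) (53.1115, 24.691) (62, 21.5701) (62, 86.4305)]  |A|=791.0211
9. ⊥bis P8·P7 via (56.835,49.195): [(46.2655, 49.9484) (46.3068, 49.2763) (53.1115, 24.691) (62, 21.5701) (62, 48.8268)]  |A|=317.7822
10. canonical 5-gon: [(46.2655, 49.9484) (46.3068, 49.2763) (53.1115, 24.691) (62, 21.5701) (62, 48.8268)]
11. shoelace: 317.7822

Area of P8's cell: 317.7822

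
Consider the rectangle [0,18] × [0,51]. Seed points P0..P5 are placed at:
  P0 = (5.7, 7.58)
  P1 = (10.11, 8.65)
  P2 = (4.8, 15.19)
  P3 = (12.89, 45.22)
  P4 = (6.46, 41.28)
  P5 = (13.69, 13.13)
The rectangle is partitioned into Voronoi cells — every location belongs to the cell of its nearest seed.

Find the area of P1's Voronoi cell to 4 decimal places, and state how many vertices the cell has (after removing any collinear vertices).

Area of P1's cell: 94.2154 (5 vertices)

1. box [0,18]×[0,51]: [(0, 0) (18, 0) (18, 51) (0, 51)]
2. ⊥bis P1·P0 via (7.905,8.115): [(0, 40.6954) (9.8739, 0) (18, 0) (18, 51) (0, 51)]  |A|=717.0878
3. ⊥bis P1·P2 via (7.455,11.92): [(7.0597, 11.599) (9.8739, 0) (18, 0) (18, 20.4818)]  |A|=159.1658
4. ⊥bis P1·P3 via (11.5,26.935): [(7.0597, 11.599) (9.8739, 0) (18, 0) (18, 20.4818)]  |A|=159.1658
5. ⊥bis P1·P4 via (8.285,24.965): [(7.0597, 11.599) (9.8739, 0) (18, 0) (18, 20.4818)]  |A|=159.1658
6. ⊥bis P1·P5 via (11.9,10.89): [(9.0205, 13.191) (7.0597, 11.599) (9.8739, 0) (18, 0) (18, 6.0154)]  |A|=94.2154
7. canonical 5-gon: [(9.0205, 13.191) (7.0597, 11.599) (9.8739, 0) (18, 0) (18, 6.0154)]
8. shoelace: 94.2154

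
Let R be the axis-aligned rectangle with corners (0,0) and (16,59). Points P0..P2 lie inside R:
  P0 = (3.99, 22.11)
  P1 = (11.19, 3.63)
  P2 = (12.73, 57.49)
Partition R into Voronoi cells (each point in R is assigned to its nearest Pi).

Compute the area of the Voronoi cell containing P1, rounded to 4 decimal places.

Area of P1's cell: 208.4758

1. box [0,16]×[0,59]: [(0, 0) (16, 0) (16, 59) (0, 59)]
2. ⊥bis P1·P0 via (7.59,12.87): [(0, 9.9129) (0, 0) (16, 0) (16, 16.1466)]  |A|=208.4758
3. ⊥bis P1·P2 via (11.96,30.56): [(0, 9.9129) (0, 0) (16, 0) (16, 16.1466)]  |A|=208.4758
4. canonical 4-gon: [(0, 9.9129) (0, 0) (16, 0) (16, 16.1466)]
5. shoelace: 208.4758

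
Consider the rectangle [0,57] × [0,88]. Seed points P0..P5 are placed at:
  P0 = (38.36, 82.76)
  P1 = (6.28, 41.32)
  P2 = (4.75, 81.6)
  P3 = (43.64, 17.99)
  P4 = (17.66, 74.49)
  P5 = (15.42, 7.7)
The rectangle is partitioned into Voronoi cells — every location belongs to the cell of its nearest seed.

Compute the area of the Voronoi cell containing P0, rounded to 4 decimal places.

1. box [0,57]×[0,88]: [(0, 0) (57, 0) (57, 88) (0, 88)]
2. ⊥bis P0·P1 via (22.32,62.04): [(0, 79.3186) (57, 35.1931) (57, 88) (0, 88)]  |A|=1752.4155
3. ⊥bis P0·P2 via (21.555,82.18): [(22.2482, 62.0956) (57, 35.1931) (57, 88) (21.3541, 88)]  |A|=1379.2599
4. ⊥bis P0·P3 via (41,50.375): [(22.2482, 62.0956) (37.7326, 50.1086) (57, 51.6793) (57, 88) (21.3541, 88)]  |A|=1220.4368
5. ⊥bis P0·P4 via (28.01,78.625): [(39.3501, 50.2405) (57, 51.6793) (57, 88) (24.2645, 88)]  |A|=938.566
6. ⊥bis P0·P5 via (26.89,45.23): [(39.3501, 50.2405) (57, 51.6793) (57, 88) (24.2645, 88)]  |A|=938.566
7. canonical 4-gon: [(39.3501, 50.2405) (57, 51.6793) (57, 88) (24.2645, 88)]
8. shoelace: 938.566

Area of P0's cell: 938.5660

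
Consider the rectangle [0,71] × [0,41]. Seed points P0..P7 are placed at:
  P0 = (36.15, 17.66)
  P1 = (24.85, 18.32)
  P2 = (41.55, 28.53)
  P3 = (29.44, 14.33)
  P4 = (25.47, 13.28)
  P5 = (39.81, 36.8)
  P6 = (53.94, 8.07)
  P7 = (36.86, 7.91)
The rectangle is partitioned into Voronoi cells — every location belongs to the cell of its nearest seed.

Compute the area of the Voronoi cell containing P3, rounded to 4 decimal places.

1. box [0,71]×[0,41]: [(0, 0) (71, 0) (71, 41) (0, 41)]
2. ⊥bis P3·P0 via (32.795,15.995): [(0, 0) (40.7329, 0) (20.3857, 41) (0, 41)]  |A|=1252.9307
3. ⊥bis P3·P1 via (27.145,16.325): [(12.954, 0) (40.7329, 0) (30.6374, 20.3426)]  |A|=282.5475
4. ⊥bis P3·P2 via (35.495,21.43): [(12.954, 0) (40.7329, 0) (30.6374, 20.3426)]  |A|=282.5475
5. ⊥bis P3·P4 via (27.455,13.805): [(26.8717, 16.0106) (31.1062, 0) (40.7329, 0) (30.6374, 20.3426)]  |A|=137.2339
6. ⊥bis P3·P5 via (34.625,25.565): [(26.8717, 16.0106) (31.1062, 0) (40.7329, 0) (30.6374, 20.3426)]  |A|=137.2339
7. ⊥bis P3·P6 via (41.69,11.2): [(26.8717, 16.0106) (31.1062, 0) (38.8283, 0) (39.4756, 2.5335) (30.6374, 20.3426)]  |A|=134.8213
8. ⊥bis P3·P7 via (33.15,11.12): [(26.8717, 16.0106) (29.3322, 6.7075) (34.4619, 12.6362) (30.6374, 20.3426)]  |A|=53.9487
9. canonical 4-gon: [(26.8717, 16.0106) (29.3322, 6.7075) (34.4619, 12.6362) (30.6374, 20.3426)]
10. shoelace: 53.9487

Area of P3's cell: 53.9487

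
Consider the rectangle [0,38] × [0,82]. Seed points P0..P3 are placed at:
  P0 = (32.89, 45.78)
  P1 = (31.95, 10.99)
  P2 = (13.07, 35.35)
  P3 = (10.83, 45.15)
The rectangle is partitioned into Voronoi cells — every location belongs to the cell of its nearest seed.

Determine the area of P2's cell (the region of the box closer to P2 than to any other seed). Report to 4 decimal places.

1. box [0,38]×[0,82]: [(0, 0) (38, 0) (38, 82) (0, 82)]
2. ⊥bis P2·P0 via (22.98,40.565): [(0, 0) (38, 0) (38, 12.0227) (1.1754, 82) (0, 82)]  |A|=1827.5568
3. ⊥bis P2·P1 via (22.51,23.17): [(0, 5.7238) (29.3458, 28.4681) (1.1754, 82) (0, 82)]  |A|=1150.6553
4. ⊥bis P2·P3 via (11.95,40.25): [(0, 37.5186) (0, 5.7238) (29.3458, 28.4681) (21.9437, 42.5343)]  |A|=639.4177
5. canonical 4-gon: [(0, 37.5186) (0, 5.7238) (29.3458, 28.4681) (21.9437, 42.5343)]
6. shoelace: 639.4177

Area of P2's cell: 639.4177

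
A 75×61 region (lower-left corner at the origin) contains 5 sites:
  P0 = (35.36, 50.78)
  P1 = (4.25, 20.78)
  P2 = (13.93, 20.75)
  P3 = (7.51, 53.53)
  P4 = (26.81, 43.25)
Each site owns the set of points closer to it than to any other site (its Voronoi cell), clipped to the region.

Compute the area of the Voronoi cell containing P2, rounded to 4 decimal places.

Area of P2's cell: 1287.0245

1. box [0,75]×[0,61]: [(0, 0) (75, 0) (75, 61) (0, 61)]
2. ⊥bis P2·P0 via (24.645,35.765): [(0, 53.3522) (0, 0) (74.7627, 0)]  |A|=1994.3765
3. ⊥bis P2·P1 via (9.09,20.765): [(9.1707, 46.8078) (9.0256, 0) (74.7627, 0)]  |A|=1538.5028
4. ⊥bis P2·P3 via (10.72,37.14): [(20.1344, 38.9838) (9.1398, 36.8305) (9.0256, 0) (74.7627, 0)]  |A|=1483.6879
5. ⊥bis P2·P4 via (20.37,32): [(68.6485, 4.3633) (11.2199, 37.2379) (9.1398, 36.8305) (9.0256, 0) (74.7627, 0)]  |A|=1287.0245
6. canonical 5-gon: [(68.6485, 4.3633) (11.2199, 37.2379) (9.1398, 36.8305) (9.0256, 0) (74.7627, 0)]
7. shoelace: 1287.0245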